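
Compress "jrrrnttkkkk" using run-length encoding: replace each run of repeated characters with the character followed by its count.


Input: 'jrrrnttkkkk'
Operation: identify consecutive runs
Runs: 'j' -> j1, 'rrr' -> r3, 'n' -> n1, 'tt' -> t2, 'kkkk' -> k4
Encoded: j1r3n1t2k4


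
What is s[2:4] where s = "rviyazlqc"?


Input string: 'rviyazlqc'
Operation: slice [2:4]
Extract characters: s[2]='i', s[3]='y'
Result: iy


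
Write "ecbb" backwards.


Input string: 'ecbb'
Operation: reverse character order
Original order: 'e' -> 'c' -> 'b' -> 'b'
Reversed order: 'b' -> 'b' -> 'c' -> 'e'
Result: bbce


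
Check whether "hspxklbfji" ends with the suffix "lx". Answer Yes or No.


Input string: 'hspxklbfji'
Suffix to check: 'lx'
Last 2 characters of input: 'ji'
Match: False
Result: No


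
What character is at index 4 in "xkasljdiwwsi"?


Input string: 'xkasljdiwwsi'
Operation: get character at index 4
Index mapping: s[0]='x', s[1]='k', s[2]='a', s[3]='s', s[4]='l'
Result: 'l'


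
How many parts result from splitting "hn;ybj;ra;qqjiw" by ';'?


Input string: 'hn;ybj;ra;qqjiw'
Delimiter: ';'
Split result: 'hn', 'ybj', 'ra', 'qqjiw'
Number of parts: 4


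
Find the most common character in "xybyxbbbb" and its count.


Input: 'xybyxbbbb'
Operation: tally each character
Counts: 'b':5, 'x':2, 'y':2
Maximum: 'b' appears 5 times


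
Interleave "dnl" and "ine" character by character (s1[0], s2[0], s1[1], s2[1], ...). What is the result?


String 1: 'dnl'
String 2: 'ine'
Operation: alternate characters
Pairs: 'd'+'i', 'n'+'n', 'l'+'e'
Result: dinnle


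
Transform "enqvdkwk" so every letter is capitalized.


Input string: 'enqvdkwk'
Operation: convert each letter to uppercase
Mapping: 'e'->'E', 'n'->'N', 'q'->'Q', 'v'->'V', 'd'->'D', 'k'->'K', 'w'->'W', 'k'->'K'
Result: ENQVDKWK


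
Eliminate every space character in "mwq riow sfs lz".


Input string: 'mwq riow sfs lz'
Operation: remove all spaces
Words: 'mwq', 'riow', 'sfs', 'lz'
Join without spaces: mwqriowsfslz


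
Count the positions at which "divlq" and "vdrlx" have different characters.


String 1: 'divlq'
String 2: 'vdrlx'
Compare each position: pos 0: 'd'!='v', pos 1: 'i'!='d', pos 2: 'v'!='r', pos 3: 'l'=='l', pos 4: 'q'!='x'
Differing positions: 4
Hamming distance: 4


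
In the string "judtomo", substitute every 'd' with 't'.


Input string: 'judtomo'
Operation: replace 'd' with 't'
Positions of 'd': 2
After replacement: juttomo


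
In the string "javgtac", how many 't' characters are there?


Input string: 'javgtac'
Target character: 't'
Scan each position: s[4]='t'
Matches found at indices: 4
Total: 1


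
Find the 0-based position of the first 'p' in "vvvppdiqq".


Input string: 'vvvppdiqq'
Target: 'p'
Scanning left to right: s[0]='v', s[1]='v', s[2]='v', s[3]='p'
First match at index: 3


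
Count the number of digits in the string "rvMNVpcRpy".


Input string: 'rvMNVpcRpy'
Operation: count digit characters (0-9)
Scan: 'r', 'v', 'M', 'N', 'V', 'p', 'c', 'R', 'p', 'y'
Digits found: 0
Result: 0


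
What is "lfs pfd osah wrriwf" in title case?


Input string: 'lfs pfd osah wrriwf'
Operation: capitalize first letter of each word
Word transformations: 'lfs'->'Lfs', 'pfd'->'Pfd', 'osah'->'Osah', 'wrriwf'->'Wrriwf'
Result: Lfs Pfd Osah Wrriwf


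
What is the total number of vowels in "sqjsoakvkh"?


Input string: 'sqjsoakvkh'
Operation: count vowels (a, e, i, o, u)
Scan: s[0]='s', s[1]='q', s[2]='j', s[3]='s', s[4]='o' (vowel), s[5]='a' (vowel), s[6]='k', s[7]='v', s[8]='k', s[9]='h'
Vowels found: 2
Result: 2


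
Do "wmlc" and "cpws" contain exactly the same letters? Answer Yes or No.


String 1: 'wmlc' -> sorted: 'clmw'
String 2: 'cpws' -> sorted: 'cpsw'
Compare sorted forms: 'clmw' != 'cpsw'
Anagram: No


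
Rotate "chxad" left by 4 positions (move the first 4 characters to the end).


Input: 'chxad', shift = 4
Operation: split at index 4 and swap parts
Front part s[0:4] = 'chxa'
Back part s[4:] = 'd'
Rotated = back + front = 'd' + 'chxa'
Result: dchxa


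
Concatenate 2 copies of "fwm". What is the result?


Input string: 'fwm'
Operation: repeat 2 times
Concatenation: 'fwm' + 'fwm'
Result: fwmfwm


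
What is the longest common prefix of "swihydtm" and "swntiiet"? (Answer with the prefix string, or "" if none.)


String 1: 'swihydtm'
String 2: 'swntiiet'
Compare position by position:
pos 0: 's' vs 's' match
pos 1: 'w' vs 'w' match
pos 2: 'i' vs 'n' differ -> stop
Longest common prefix: "sw" (length 2)


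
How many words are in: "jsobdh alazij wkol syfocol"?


Input string: 'jsobdh alazij wkol syfocol'
Operation: split by spaces
Words found: 'jsobdh', 'alazij', 'wkol', 'syfocol'
Word count: 4


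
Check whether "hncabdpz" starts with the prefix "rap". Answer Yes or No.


Input string: 'hncabdpz'
Prefix to check: 'rap'
First 3 characters of input: 'hnc'
Match: False
Result: No


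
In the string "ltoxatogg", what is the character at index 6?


Input string: 'ltoxatogg'
Operation: get character at index 6
Index mapping: s[0]='l', s[1]='t', s[2]='o', s[3]='x', s[4]='a', s[5]='t', s[6]='o'
Result: 'o'


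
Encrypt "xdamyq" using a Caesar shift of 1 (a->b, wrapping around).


Input: 'xdamyq', shift = 1
Operation: for each letter, (position + 1) mod 26
Mapping: 'x'(23+1=24)->'y', 'd'(3+1=4)->'e', 'a'(0+1=1)->'b', 'm'(12+1=13)->'n', 'y'(24+1=25)->'z', 'q'(16+1=17)->'r'
Result: yebnzr


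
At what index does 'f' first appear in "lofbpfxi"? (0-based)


Input string: 'lofbpfxi'
Target: 'f'
Scanning left to right: s[0]='l', s[1]='o', s[2]='f'
First match at index: 2


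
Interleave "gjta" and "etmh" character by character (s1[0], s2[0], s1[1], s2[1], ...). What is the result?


String 1: 'gjta'
String 2: 'etmh'
Operation: alternate characters
Pairs: 'g'+'e', 'j'+'t', 't'+'m', 'a'+'h'
Result: gejttmah


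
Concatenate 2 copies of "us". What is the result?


Input string: 'us'
Operation: repeat 2 times
Concatenation: 'us' + 'us'
Result: usus


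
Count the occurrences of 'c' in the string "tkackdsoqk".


Input string: 'tkackdsoqk'
Target character: 'c'
Scan each position: s[3]='c'
Matches found at indices: 3
Total: 1


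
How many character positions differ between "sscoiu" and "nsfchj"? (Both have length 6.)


String 1: 'sscoiu'
String 2: 'nsfchj'
Compare each position: pos 0: 's'!='n', pos 1: 's'=='s', pos 2: 'c'!='f', pos 3: 'o'!='c', pos 4: 'i'!='h', pos 5: 'u'!='j'
Differing positions: 5
Hamming distance: 5


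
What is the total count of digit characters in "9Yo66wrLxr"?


Input string: '9Yo66wrLxr'
Operation: count digit characters (0-9)
Scan: '9'(digit), 'Y', 'o', '6'(digit), '6'(digit), 'w', 'r', 'L', 'x', 'r'
Digits found: 3
Result: 3


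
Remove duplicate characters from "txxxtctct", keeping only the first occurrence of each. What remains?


Input: 'txxxtctct'
Operation: keep first occurrence of each character
Scan: s[0]='t' new -> keep; s[1]='x' new -> keep; s[2]='x' seen -> skip; s[3]='x' seen -> skip; s[4]='t' seen -> skip; s[5]='c' new -> keep; s[6]='t' seen -> skip; s[7]='c' seen -> skip; s[8]='t' seen -> skip
Result: txc


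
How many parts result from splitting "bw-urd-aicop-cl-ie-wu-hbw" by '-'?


Input string: 'bw-urd-aicop-cl-ie-wu-hbw'
Delimiter: '-'
Split result: 'bw', 'urd', 'aicop', 'cl', 'ie', 'wu', 'hbw'
Number of parts: 7


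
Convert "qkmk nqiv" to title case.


Input string: 'qkmk nqiv'
Operation: capitalize first letter of each word
Word transformations: 'qkmk'->'Qkmk', 'nqiv'->'Nqiv'
Result: Qkmk Nqiv


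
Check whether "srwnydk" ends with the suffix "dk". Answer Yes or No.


Input string: 'srwnydk'
Suffix to check: 'dk'
Last 2 characters of input: 'dk'
Match: True
Result: Yes


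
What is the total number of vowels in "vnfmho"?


Input string: 'vnfmho'
Operation: count vowels (a, e, i, o, u)
Scan: s[0]='v', s[1]='n', s[2]='f', s[3]='m', s[4]='h', s[5]='o' (vowel)
Vowels found: 1
Result: 1


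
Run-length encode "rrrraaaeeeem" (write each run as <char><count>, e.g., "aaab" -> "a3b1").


Input: 'rrrraaaeeeem'
Operation: identify consecutive runs
Runs: 'rrrr' -> r4, 'aaa' -> a3, 'eeee' -> e4, 'm' -> m1
Encoded: r4a3e4m1


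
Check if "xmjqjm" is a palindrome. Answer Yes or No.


Input string: 'xmjqjm'
Reversed: 'mjqjmx'
Compare pairs: s[0]='x' vs s[5]='m' (mismatch), s[1]='m' vs s[4]='j' (mismatch), s[2]='j' vs s[3]='q' (mismatch)
Palindrome: No


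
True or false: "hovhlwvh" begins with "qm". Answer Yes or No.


Input string: 'hovhlwvh'
Prefix to check: 'qm'
First 2 characters of input: 'ho'
Match: False
Result: No


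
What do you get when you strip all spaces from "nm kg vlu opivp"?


Input string: 'nm kg vlu opivp'
Operation: remove all spaces
Words: 'nm', 'kg', 'vlu', 'opivp'
Join without spaces: nmkgvluopivp


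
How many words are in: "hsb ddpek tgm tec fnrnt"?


Input string: 'hsb ddpek tgm tec fnrnt'
Operation: split by spaces
Words found: 'hsb', 'ddpek', 'tgm', 'tec', 'fnrnt'
Word count: 5


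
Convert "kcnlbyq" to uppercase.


Input string: 'kcnlbyq'
Operation: convert each letter to uppercase
Mapping: 'k'->'K', 'c'->'C', 'n'->'N', 'l'->'L', 'b'->'B', 'y'->'Y', 'q'->'Q'
Result: KCNLBYQ


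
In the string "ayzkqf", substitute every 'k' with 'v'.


Input string: 'ayzkqf'
Operation: replace 'k' with 'v'
Positions of 'k': 3
After replacement: ayzvqf


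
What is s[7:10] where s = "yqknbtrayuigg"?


Input string: 'yqknbtrayuigg'
Operation: slice [7:10]
Extract characters: s[7]='a', s[8]='y', s[9]='u'
Result: ayu


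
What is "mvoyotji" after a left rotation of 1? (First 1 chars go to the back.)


Input: 'mvoyotji', shift = 1
Operation: split at index 1 and swap parts
Front part s[0:1] = 'm'
Back part s[1:] = 'voyotji'
Rotated = back + front = 'voyotji' + 'm'
Result: voyotjim


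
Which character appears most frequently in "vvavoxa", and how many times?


Input: 'vvavoxa'
Operation: tally each character
Counts: 'a':2, 'o':1, 'v':3, 'x':1
Maximum: 'v' appears 3 times


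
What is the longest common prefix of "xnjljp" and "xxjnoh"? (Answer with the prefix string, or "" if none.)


String 1: 'xnjljp'
String 2: 'xxjnoh'
Compare position by position:
pos 0: 'x' vs 'x' match
pos 1: 'n' vs 'x' differ -> stop
Longest common prefix: "x" (length 1)


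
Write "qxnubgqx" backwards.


Input string: 'qxnubgqx'
Operation: reverse character order
Original order: 'q' -> 'x' -> 'n' -> 'u' -> 'b' -> 'g' -> 'q' -> 'x'
Reversed order: 'x' -> 'q' -> 'g' -> 'b' -> 'u' -> 'n' -> 'x' -> 'q'
Result: xqgbunxq


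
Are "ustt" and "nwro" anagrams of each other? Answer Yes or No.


String 1: 'ustt' -> sorted: 'sttu'
String 2: 'nwro' -> sorted: 'norw'
Compare sorted forms: 'sttu' != 'norw'
Anagram: No


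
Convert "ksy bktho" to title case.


Input string: 'ksy bktho'
Operation: capitalize first letter of each word
Word transformations: 'ksy'->'Ksy', 'bktho'->'Bktho'
Result: Ksy Bktho


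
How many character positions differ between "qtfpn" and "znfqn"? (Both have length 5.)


String 1: 'qtfpn'
String 2: 'znfqn'
Compare each position: pos 0: 'q'!='z', pos 1: 't'!='n', pos 2: 'f'=='f', pos 3: 'p'!='q', pos 4: 'n'=='n'
Differing positions: 3
Hamming distance: 3


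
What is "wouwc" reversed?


Input string: 'wouwc'
Operation: reverse character order
Original order: 'w' -> 'o' -> 'u' -> 'w' -> 'c'
Reversed order: 'c' -> 'w' -> 'u' -> 'o' -> 'w'
Result: cwuow


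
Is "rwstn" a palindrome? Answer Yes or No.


Input string: 'rwstn'
Reversed: 'ntswr'
Compare pairs: s[0]='r' vs s[4]='n' (mismatch), s[1]='w' vs s[3]='t' (mismatch)
Palindrome: No


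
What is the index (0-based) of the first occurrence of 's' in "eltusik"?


Input string: 'eltusik'
Target: 's'
Scanning left to right: s[0]='e', s[1]='l', s[2]='t', s[3]='u', s[4]='s'
First match at index: 4


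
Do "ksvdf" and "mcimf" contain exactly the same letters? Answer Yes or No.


String 1: 'ksvdf' -> sorted: 'dfksv'
String 2: 'mcimf' -> sorted: 'cfimm'
Compare sorted forms: 'dfksv' != 'cfimm'
Anagram: No


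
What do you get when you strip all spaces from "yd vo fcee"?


Input string: 'yd vo fcee'
Operation: remove all spaces
Words: 'yd', 'vo', 'fcee'
Join without spaces: ydvofcee


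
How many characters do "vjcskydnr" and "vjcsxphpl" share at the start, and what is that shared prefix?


String 1: 'vjcskydnr'
String 2: 'vjcsxphpl'
Compare position by position:
pos 0: 'v' vs 'v' match
pos 1: 'j' vs 'j' match
pos 2: 'c' vs 'c' match
pos 3: 's' vs 's' match
pos 4: 'k' vs 'x' differ -> stop
Longest common prefix: "vjcs" (length 4)


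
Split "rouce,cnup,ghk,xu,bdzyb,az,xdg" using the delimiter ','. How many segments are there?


Input string: 'rouce,cnup,ghk,xu,bdzyb,az,xdg'
Delimiter: ','
Split result: 'rouce', 'cnup', 'ghk', 'xu', 'bdzyb', 'az', 'xdg'
Number of parts: 7


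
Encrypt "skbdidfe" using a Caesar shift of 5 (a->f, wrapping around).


Input: 'skbdidfe', shift = 5
Operation: for each letter, (position + 5) mod 26
Mapping: 's'(18+5=23)->'x', 'k'(10+5=15)->'p', 'b'(1+5=6)->'g', 'd'(3+5=8)->'i', 'i'(8+5=13)->'n', 'd'(3+5=8)->'i', 'f'(5+5=10)->'k', 'e'(4+5=9)->'j'
Result: xpginikj


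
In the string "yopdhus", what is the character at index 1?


Input string: 'yopdhus'
Operation: get character at index 1
Index mapping: s[0]='y', s[1]='o'
Result: 'o'


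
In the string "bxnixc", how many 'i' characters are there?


Input string: 'bxnixc'
Target character: 'i'
Scan each position: s[3]='i'
Matches found at indices: 3
Total: 1


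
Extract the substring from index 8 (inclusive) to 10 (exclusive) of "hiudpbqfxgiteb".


Input string: 'hiudpbqfxgiteb'
Operation: slice [8:10]
Extract characters: s[8]='x', s[9]='g'
Result: xg


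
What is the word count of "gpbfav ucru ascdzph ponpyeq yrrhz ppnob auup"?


Input string: 'gpbfav ucru ascdzph ponpyeq yrrhz ppnob auup'
Operation: split by spaces
Words found: 'gpbfav', 'ucru', 'ascdzph', 'ponpyeq', 'yrrhz', 'ppnob', 'auup'
Word count: 7


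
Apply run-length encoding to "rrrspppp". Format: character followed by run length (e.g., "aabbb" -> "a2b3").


Input: 'rrrspppp'
Operation: identify consecutive runs
Runs: 'rrr' -> r3, 's' -> s1, 'pppp' -> p4
Encoded: r3s1p4


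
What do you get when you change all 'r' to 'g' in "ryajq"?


Input string: 'ryajq'
Operation: replace 'r' with 'g'
Positions of 'r': 0
After replacement: gyajq


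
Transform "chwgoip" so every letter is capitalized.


Input string: 'chwgoip'
Operation: convert each letter to uppercase
Mapping: 'c'->'C', 'h'->'H', 'w'->'W', 'g'->'G', 'o'->'O', 'i'->'I', 'p'->'P'
Result: CHWGOIP


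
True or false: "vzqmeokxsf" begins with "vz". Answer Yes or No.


Input string: 'vzqmeokxsf'
Prefix to check: 'vz'
First 2 characters of input: 'vz'
Match: True
Result: Yes


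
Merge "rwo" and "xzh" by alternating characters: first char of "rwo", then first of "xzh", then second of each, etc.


String 1: 'rwo'
String 2: 'xzh'
Operation: alternate characters
Pairs: 'r'+'x', 'w'+'z', 'o'+'h'
Result: rxwzoh


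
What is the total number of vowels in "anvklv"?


Input string: 'anvklv'
Operation: count vowels (a, e, i, o, u)
Scan: s[0]='a' (vowel), s[1]='n', s[2]='v', s[3]='k', s[4]='l', s[5]='v'
Vowels found: 1
Result: 1


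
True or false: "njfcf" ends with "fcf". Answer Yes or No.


Input string: 'njfcf'
Suffix to check: 'fcf'
Last 3 characters of input: 'fcf'
Match: True
Result: Yes


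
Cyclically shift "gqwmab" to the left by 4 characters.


Input: 'gqwmab', shift = 4
Operation: split at index 4 and swap parts
Front part s[0:4] = 'gqwm'
Back part s[4:] = 'ab'
Rotated = back + front = 'ab' + 'gqwm'
Result: abgqwm


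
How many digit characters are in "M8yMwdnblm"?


Input string: 'M8yMwdnblm'
Operation: count digit characters (0-9)
Scan: 'M', '8'(digit), 'y', 'M', 'w', 'd', 'n', 'b', 'l', 'm'
Digits found: 1
Result: 1


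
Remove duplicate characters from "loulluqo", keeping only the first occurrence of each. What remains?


Input: 'loulluqo'
Operation: keep first occurrence of each character
Scan: s[0]='l' new -> keep; s[1]='o' new -> keep; s[2]='u' new -> keep; s[3]='l' seen -> skip; s[4]='l' seen -> skip; s[5]='u' seen -> skip; s[6]='q' new -> keep; s[7]='o' seen -> skip
Result: louq


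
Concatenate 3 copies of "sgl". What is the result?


Input string: 'sgl'
Operation: repeat 3 times
Concatenation: 'sgl' + 'sgl' + 'sgl'
Result: sglsglsgl


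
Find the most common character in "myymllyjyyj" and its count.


Input: 'myymllyjyyj'
Operation: tally each character
Counts: 'j':2, 'l':2, 'm':2, 'y':5
Maximum: 'y' appears 5 times


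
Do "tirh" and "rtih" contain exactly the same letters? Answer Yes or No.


String 1: 'tirh' -> sorted: 'hirt'
String 2: 'rtih' -> sorted: 'hirt'
Compare sorted forms: 'hirt' == 'hirt'
Anagram: Yes


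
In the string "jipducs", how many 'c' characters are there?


Input string: 'jipducs'
Target character: 'c'
Scan each position: s[5]='c'
Matches found at indices: 5
Total: 1


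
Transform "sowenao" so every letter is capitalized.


Input string: 'sowenao'
Operation: convert each letter to uppercase
Mapping: 's'->'S', 'o'->'O', 'w'->'W', 'e'->'E', 'n'->'N', 'a'->'A', 'o'->'O'
Result: SOWENAO


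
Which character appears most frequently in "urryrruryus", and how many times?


Input: 'urryrruryus'
Operation: tally each character
Counts: 'r':5, 's':1, 'u':3, 'y':2
Maximum: 'r' appears 5 times


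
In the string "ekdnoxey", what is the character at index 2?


Input string: 'ekdnoxey'
Operation: get character at index 2
Index mapping: s[0]='e', s[1]='k', s[2]='d'
Result: 'd'


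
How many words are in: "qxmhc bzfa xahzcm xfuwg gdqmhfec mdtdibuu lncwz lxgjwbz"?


Input string: 'qxmhc bzfa xahzcm xfuwg gdqmhfec mdtdibuu lncwz lxgjwbz'
Operation: split by spaces
Words found: 'qxmhc', 'bzfa', 'xahzcm', 'xfuwg', 'gdqmhfec', 'mdtdibuu', 'lncwz', 'lxgjwbz'
Word count: 8


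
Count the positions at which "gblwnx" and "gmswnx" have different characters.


String 1: 'gblwnx'
String 2: 'gmswnx'
Compare each position: pos 0: 'g'=='g', pos 1: 'b'!='m', pos 2: 'l'!='s', pos 3: 'w'=='w', pos 4: 'n'=='n', pos 5: 'x'=='x'
Differing positions: 2
Hamming distance: 2


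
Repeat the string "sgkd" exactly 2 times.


Input string: 'sgkd'
Operation: repeat 2 times
Concatenation: 'sgkd' + 'sgkd'
Result: sgkdsgkd


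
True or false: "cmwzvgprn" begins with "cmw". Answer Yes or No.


Input string: 'cmwzvgprn'
Prefix to check: 'cmw'
First 3 characters of input: 'cmw'
Match: True
Result: Yes


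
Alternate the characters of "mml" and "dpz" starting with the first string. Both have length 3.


String 1: 'mml'
String 2: 'dpz'
Operation: alternate characters
Pairs: 'm'+'d', 'm'+'p', 'l'+'z'
Result: mdmplz


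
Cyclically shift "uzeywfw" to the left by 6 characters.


Input: 'uzeywfw', shift = 6
Operation: split at index 6 and swap parts
Front part s[0:6] = 'uzeywf'
Back part s[6:] = 'w'
Rotated = back + front = 'w' + 'uzeywf'
Result: wuzeywf


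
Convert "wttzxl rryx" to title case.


Input string: 'wttzxl rryx'
Operation: capitalize first letter of each word
Word transformations: 'wttzxl'->'Wttzxl', 'rryx'->'Rryx'
Result: Wttzxl Rryx


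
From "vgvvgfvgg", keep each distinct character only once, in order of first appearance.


Input: 'vgvvgfvgg'
Operation: keep first occurrence of each character
Scan: s[0]='v' new -> keep; s[1]='g' new -> keep; s[2]='v' seen -> skip; s[3]='v' seen -> skip; s[4]='g' seen -> skip; s[5]='f' new -> keep; s[6]='v' seen -> skip; s[7]='g' seen -> skip; s[8]='g' seen -> skip
Result: vgf


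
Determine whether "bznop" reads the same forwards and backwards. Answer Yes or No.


Input string: 'bznop'
Reversed: 'ponzb'
Compare pairs: s[0]='b' vs s[4]='p' (mismatch), s[1]='z' vs s[3]='o' (mismatch)
Palindrome: No


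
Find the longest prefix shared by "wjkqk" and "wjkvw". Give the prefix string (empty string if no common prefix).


String 1: 'wjkqk'
String 2: 'wjkvw'
Compare position by position:
pos 0: 'w' vs 'w' match
pos 1: 'j' vs 'j' match
pos 2: 'k' vs 'k' match
pos 3: 'q' vs 'v' differ -> stop
Longest common prefix: "wjk" (length 3)


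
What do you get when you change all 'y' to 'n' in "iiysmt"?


Input string: 'iiysmt'
Operation: replace 'y' with 'n'
Positions of 'y': 2
After replacement: iinsmt


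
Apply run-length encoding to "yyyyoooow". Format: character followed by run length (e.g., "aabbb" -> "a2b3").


Input: 'yyyyoooow'
Operation: identify consecutive runs
Runs: 'yyyy' -> y4, 'oooo' -> o4, 'w' -> w1
Encoded: y4o4w1


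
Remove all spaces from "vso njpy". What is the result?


Input string: 'vso njpy'
Operation: remove all spaces
Words: 'vso', 'njpy'
Join without spaces: vsonjpy


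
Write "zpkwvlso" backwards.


Input string: 'zpkwvlso'
Operation: reverse character order
Original order: 'z' -> 'p' -> 'k' -> 'w' -> 'v' -> 'l' -> 's' -> 'o'
Reversed order: 'o' -> 's' -> 'l' -> 'v' -> 'w' -> 'k' -> 'p' -> 'z'
Result: oslvwkpz


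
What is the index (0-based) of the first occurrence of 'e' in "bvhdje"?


Input string: 'bvhdje'
Target: 'e'
Scanning left to right: s[0]='b', s[1]='v', s[2]='h', s[3]='d', s[4]='j', s[5]='e'
First match at index: 5


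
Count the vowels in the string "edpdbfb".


Input string: 'edpdbfb'
Operation: count vowels (a, e, i, o, u)
Scan: s[0]='e' (vowel), s[1]='d', s[2]='p', s[3]='d', s[4]='b', s[5]='f', s[6]='b'
Vowels found: 1
Result: 1


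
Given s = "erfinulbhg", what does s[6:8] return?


Input string: 'erfinulbhg'
Operation: slice [6:8]
Extract characters: s[6]='l', s[7]='b'
Result: lb


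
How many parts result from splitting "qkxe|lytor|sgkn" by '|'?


Input string: 'qkxe|lytor|sgkn'
Delimiter: '|'
Split result: 'qkxe', 'lytor', 'sgkn'
Number of parts: 3


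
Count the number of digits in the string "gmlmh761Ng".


Input string: 'gmlmh761Ng'
Operation: count digit characters (0-9)
Scan: 'g', 'm', 'l', 'm', 'h', '7'(digit), '6'(digit), '1'(digit), 'N', 'g'
Digits found: 3
Result: 3


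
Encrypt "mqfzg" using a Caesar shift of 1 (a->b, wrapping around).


Input: 'mqfzg', shift = 1
Operation: for each letter, (position + 1) mod 26
Mapping: 'm'(12+1=13)->'n', 'q'(16+1=17)->'r', 'f'(5+1=6)->'g', 'z'(25+1=26, 26 mod 26=0)->'a', 'g'(6+1=7)->'h'
Result: nrgah


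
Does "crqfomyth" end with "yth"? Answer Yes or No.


Input string: 'crqfomyth'
Suffix to check: 'yth'
Last 3 characters of input: 'yth'
Match: True
Result: Yes


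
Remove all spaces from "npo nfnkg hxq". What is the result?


Input string: 'npo nfnkg hxq'
Operation: remove all spaces
Words: 'npo', 'nfnkg', 'hxq'
Join without spaces: nponfnkghxq


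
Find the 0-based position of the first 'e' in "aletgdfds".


Input string: 'aletgdfds'
Target: 'e'
Scanning left to right: s[0]='a', s[1]='l', s[2]='e'
First match at index: 2


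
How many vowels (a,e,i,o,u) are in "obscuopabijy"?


Input string: 'obscuopabijy'
Operation: count vowels (a, e, i, o, u)
Scan: s[0]='o' (vowel), s[1]='b', s[2]='s', s[3]='c', s[4]='u' (vowel), s[5]='o' (vowel), s[6]='p', s[7]='a' (vowel), s[8]='b', s[9]='i' (vowel), s[10]='j', s[11]='y'
Vowels found: 5
Result: 5


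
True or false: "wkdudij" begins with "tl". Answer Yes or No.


Input string: 'wkdudij'
Prefix to check: 'tl'
First 2 characters of input: 'wk'
Match: False
Result: No


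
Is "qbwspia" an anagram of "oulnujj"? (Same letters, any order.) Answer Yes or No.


String 1: 'oulnujj' -> sorted: 'jjlnouu'
String 2: 'qbwspia' -> sorted: 'abipqsw'
Compare sorted forms: 'jjlnouu' != 'abipqsw'
Anagram: No


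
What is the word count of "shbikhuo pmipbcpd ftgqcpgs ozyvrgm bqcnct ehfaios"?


Input string: 'shbikhuo pmipbcpd ftgqcpgs ozyvrgm bqcnct ehfaios'
Operation: split by spaces
Words found: 'shbikhuo', 'pmipbcpd', 'ftgqcpgs', 'ozyvrgm', 'bqcnct', 'ehfaios'
Word count: 6


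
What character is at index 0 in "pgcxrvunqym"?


Input string: 'pgcxrvunqym'
Operation: get character at index 0
Index mapping: s[0]='p'
Result: 'p'


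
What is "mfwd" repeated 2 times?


Input string: 'mfwd'
Operation: repeat 2 times
Concatenation: 'mfwd' + 'mfwd'
Result: mfwdmfwd


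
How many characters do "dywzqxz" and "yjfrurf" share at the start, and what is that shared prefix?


String 1: 'dywzqxz'
String 2: 'yjfrurf'
Compare position by position:
pos 0: 'd' vs 'y' differ -> stop
Longest common prefix: "" (length 0)


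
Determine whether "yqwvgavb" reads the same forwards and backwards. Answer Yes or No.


Input string: 'yqwvgavb'
Reversed: 'bvagvwqy'
Compare pairs: s[0]='y' vs s[7]='b' (mismatch), s[1]='q' vs s[6]='v' (mismatch), s[2]='w' vs s[5]='a' (mismatch), s[3]='v' vs s[4]='g' (mismatch)
Palindrome: No


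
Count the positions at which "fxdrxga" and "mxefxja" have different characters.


String 1: 'fxdrxga'
String 2: 'mxefxja'
Compare each position: pos 0: 'f'!='m', pos 1: 'x'=='x', pos 2: 'd'!='e', pos 3: 'r'!='f', pos 4: 'x'=='x', pos 5: 'g'!='j', pos 6: 'a'=='a'
Differing positions: 4
Hamming distance: 4


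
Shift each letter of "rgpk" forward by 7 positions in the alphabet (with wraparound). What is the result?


Input: 'rgpk', shift = 7
Operation: for each letter, (position + 7) mod 26
Mapping: 'r'(17+7=24)->'y', 'g'(6+7=13)->'n', 'p'(15+7=22)->'w', 'k'(10+7=17)->'r'
Result: ynwr


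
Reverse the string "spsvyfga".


Input string: 'spsvyfga'
Operation: reverse character order
Original order: 's' -> 'p' -> 's' -> 'v' -> 'y' -> 'f' -> 'g' -> 'a'
Reversed order: 'a' -> 'g' -> 'f' -> 'y' -> 'v' -> 's' -> 'p' -> 's'
Result: agfyvsps


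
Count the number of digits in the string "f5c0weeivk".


Input string: 'f5c0weeivk'
Operation: count digit characters (0-9)
Scan: 'f', '5'(digit), 'c', '0'(digit), 'w', 'e', 'e', 'i', 'v', 'k'
Digits found: 2
Result: 2


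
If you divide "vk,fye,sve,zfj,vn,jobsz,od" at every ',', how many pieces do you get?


Input string: 'vk,fye,sve,zfj,vn,jobsz,od'
Delimiter: ','
Split result: 'vk', 'fye', 'sve', 'zfj', 'vn', 'jobsz', 'od'
Number of parts: 7


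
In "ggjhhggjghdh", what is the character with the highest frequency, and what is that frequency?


Input: 'ggjhhggjghdh'
Operation: tally each character
Counts: 'd':1, 'g':5, 'h':4, 'j':2
Maximum: 'g' appears 5 times


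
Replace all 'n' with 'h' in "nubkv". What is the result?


Input string: 'nubkv'
Operation: replace 'n' with 'h'
Positions of 'n': 0
After replacement: hubkv


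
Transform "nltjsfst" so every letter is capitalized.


Input string: 'nltjsfst'
Operation: convert each letter to uppercase
Mapping: 'n'->'N', 'l'->'L', 't'->'T', 'j'->'J', 's'->'S', 'f'->'F', 's'->'S', 't'->'T'
Result: NLTJSFST


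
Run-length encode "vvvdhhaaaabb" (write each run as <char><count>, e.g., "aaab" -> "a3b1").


Input: 'vvvdhhaaaabb'
Operation: identify consecutive runs
Runs: 'vvv' -> v3, 'd' -> d1, 'hh' -> h2, 'aaaa' -> a4, 'bb' -> b2
Encoded: v3d1h2a4b2


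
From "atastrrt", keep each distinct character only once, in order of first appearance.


Input: 'atastrrt'
Operation: keep first occurrence of each character
Scan: s[0]='a' new -> keep; s[1]='t' new -> keep; s[2]='a' seen -> skip; s[3]='s' new -> keep; s[4]='t' seen -> skip; s[5]='r' new -> keep; s[6]='r' seen -> skip; s[7]='t' seen -> skip
Result: atsr


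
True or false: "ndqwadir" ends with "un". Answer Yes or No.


Input string: 'ndqwadir'
Suffix to check: 'un'
Last 2 characters of input: 'ir'
Match: False
Result: No


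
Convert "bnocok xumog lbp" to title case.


Input string: 'bnocok xumog lbp'
Operation: capitalize first letter of each word
Word transformations: 'bnocok'->'Bnocok', 'xumog'->'Xumog', 'lbp'->'Lbp'
Result: Bnocok Xumog Lbp


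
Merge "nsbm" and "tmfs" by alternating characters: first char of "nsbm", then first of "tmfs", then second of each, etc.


String 1: 'nsbm'
String 2: 'tmfs'
Operation: alternate characters
Pairs: 'n'+'t', 's'+'m', 'b'+'f', 'm'+'s'
Result: ntsmbfms


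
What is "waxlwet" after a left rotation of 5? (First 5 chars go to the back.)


Input: 'waxlwet', shift = 5
Operation: split at index 5 and swap parts
Front part s[0:5] = 'waxlw'
Back part s[5:] = 'et'
Rotated = back + front = 'et' + 'waxlw'
Result: etwaxlw


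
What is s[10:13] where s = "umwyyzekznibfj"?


Input string: 'umwyyzekznibfj'
Operation: slice [10:13]
Extract characters: s[10]='i', s[11]='b', s[12]='f'
Result: ibf


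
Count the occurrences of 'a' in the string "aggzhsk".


Input string: 'aggzhsk'
Target character: 'a'
Scan each position: s[0]='a'
Matches found at indices: 0
Total: 1


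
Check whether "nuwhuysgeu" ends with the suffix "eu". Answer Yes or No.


Input string: 'nuwhuysgeu'
Suffix to check: 'eu'
Last 2 characters of input: 'eu'
Match: True
Result: Yes


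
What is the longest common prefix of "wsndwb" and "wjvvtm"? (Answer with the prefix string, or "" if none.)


String 1: 'wsndwb'
String 2: 'wjvvtm'
Compare position by position:
pos 0: 'w' vs 'w' match
pos 1: 's' vs 'j' differ -> stop
Longest common prefix: "w" (length 1)


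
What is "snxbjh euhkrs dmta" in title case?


Input string: 'snxbjh euhkrs dmta'
Operation: capitalize first letter of each word
Word transformations: 'snxbjh'->'Snxbjh', 'euhkrs'->'Euhkrs', 'dmta'->'Dmta'
Result: Snxbjh Euhkrs Dmta


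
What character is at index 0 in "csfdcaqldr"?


Input string: 'csfdcaqldr'
Operation: get character at index 0
Index mapping: s[0]='c'
Result: 'c'


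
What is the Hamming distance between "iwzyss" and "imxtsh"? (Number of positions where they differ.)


String 1: 'iwzyss'
String 2: 'imxtsh'
Compare each position: pos 0: 'i'=='i', pos 1: 'w'!='m', pos 2: 'z'!='x', pos 3: 'y'!='t', pos 4: 's'=='s', pos 5: 's'!='h'
Differing positions: 4
Hamming distance: 4


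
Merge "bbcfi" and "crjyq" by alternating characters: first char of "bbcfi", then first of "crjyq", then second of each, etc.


String 1: 'bbcfi'
String 2: 'crjyq'
Operation: alternate characters
Pairs: 'b'+'c', 'b'+'r', 'c'+'j', 'f'+'y', 'i'+'q'
Result: bcbrcjfyiq


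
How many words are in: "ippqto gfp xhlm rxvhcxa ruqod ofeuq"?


Input string: 'ippqto gfp xhlm rxvhcxa ruqod ofeuq'
Operation: split by spaces
Words found: 'ippqto', 'gfp', 'xhlm', 'rxvhcxa', 'ruqod', 'ofeuq'
Word count: 6


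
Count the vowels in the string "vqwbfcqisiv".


Input string: 'vqwbfcqisiv'
Operation: count vowels (a, e, i, o, u)
Scan: s[0]='v', s[1]='q', s[2]='w', s[3]='b', s[4]='f', s[5]='c', s[6]='q', s[7]='i' (vowel), s[8]='s', s[9]='i' (vowel), s[10]='v'
Vowels found: 2
Result: 2


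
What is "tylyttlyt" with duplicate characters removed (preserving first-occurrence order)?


Input: 'tylyttlyt'
Operation: keep first occurrence of each character
Scan: s[0]='t' new -> keep; s[1]='y' new -> keep; s[2]='l' new -> keep; s[3]='y' seen -> skip; s[4]='t' seen -> skip; s[5]='t' seen -> skip; s[6]='l' seen -> skip; s[7]='y' seen -> skip; s[8]='t' seen -> skip
Result: tyl


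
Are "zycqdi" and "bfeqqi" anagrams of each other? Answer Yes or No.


String 1: 'zycqdi' -> sorted: 'cdiqyz'
String 2: 'bfeqqi' -> sorted: 'befiqq'
Compare sorted forms: 'cdiqyz' != 'befiqq'
Anagram: No


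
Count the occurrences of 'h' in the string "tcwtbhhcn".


Input string: 'tcwtbhhcn'
Target character: 'h'
Scan each position: s[5]='h', s[6]='h'
Matches found at indices: 5, 6
Total: 2


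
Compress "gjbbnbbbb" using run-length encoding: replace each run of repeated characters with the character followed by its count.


Input: 'gjbbnbbbb'
Operation: identify consecutive runs
Runs: 'g' -> g1, 'j' -> j1, 'bb' -> b2, 'n' -> n1, 'bbbb' -> b4
Encoded: g1j1b2n1b4


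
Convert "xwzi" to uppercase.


Input string: 'xwzi'
Operation: convert each letter to uppercase
Mapping: 'x'->'X', 'w'->'W', 'z'->'Z', 'i'->'I'
Result: XWZI


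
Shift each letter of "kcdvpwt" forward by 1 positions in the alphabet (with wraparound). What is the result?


Input: 'kcdvpwt', shift = 1
Operation: for each letter, (position + 1) mod 26
Mapping: 'k'(10+1=11)->'l', 'c'(2+1=3)->'d', 'd'(3+1=4)->'e', 'v'(21+1=22)->'w', 'p'(15+1=16)->'q', 'w'(22+1=23)->'x', 't'(19+1=20)->'u'
Result: ldewqxu


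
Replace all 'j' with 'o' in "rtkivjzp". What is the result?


Input string: 'rtkivjzp'
Operation: replace 'j' with 'o'
Positions of 'j': 5
After replacement: rtkivozp


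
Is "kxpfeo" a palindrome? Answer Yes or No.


Input string: 'kxpfeo'
Reversed: 'oefpxk'
Compare pairs: s[0]='k' vs s[5]='o' (mismatch), s[1]='x' vs s[4]='e' (mismatch), s[2]='p' vs s[3]='f' (mismatch)
Palindrome: No


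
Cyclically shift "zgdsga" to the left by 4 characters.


Input: 'zgdsga', shift = 4
Operation: split at index 4 and swap parts
Front part s[0:4] = 'zgds'
Back part s[4:] = 'ga'
Rotated = back + front = 'ga' + 'zgds'
Result: gazgds


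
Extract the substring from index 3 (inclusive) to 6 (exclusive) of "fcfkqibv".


Input string: 'fcfkqibv'
Operation: slice [3:6]
Extract characters: s[3]='k', s[4]='q', s[5]='i'
Result: kqi


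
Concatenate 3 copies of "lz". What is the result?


Input string: 'lz'
Operation: repeat 3 times
Concatenation: 'lz' + 'lz' + 'lz'
Result: lzlzlz


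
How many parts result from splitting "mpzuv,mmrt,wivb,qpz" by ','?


Input string: 'mpzuv,mmrt,wivb,qpz'
Delimiter: ','
Split result: 'mpzuv', 'mmrt', 'wivb', 'qpz'
Number of parts: 4


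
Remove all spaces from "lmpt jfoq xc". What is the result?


Input string: 'lmpt jfoq xc'
Operation: remove all spaces
Words: 'lmpt', 'jfoq', 'xc'
Join without spaces: lmptjfoqxc


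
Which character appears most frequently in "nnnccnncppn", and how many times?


Input: 'nnnccnncppn'
Operation: tally each character
Counts: 'c':3, 'n':6, 'p':2
Maximum: 'n' appears 6 times


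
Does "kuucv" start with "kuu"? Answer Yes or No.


Input string: 'kuucv'
Prefix to check: 'kuu'
First 3 characters of input: 'kuu'
Match: True
Result: Yes


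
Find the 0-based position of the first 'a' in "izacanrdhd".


Input string: 'izacanrdhd'
Target: 'a'
Scanning left to right: s[0]='i', s[1]='z', s[2]='a'
First match at index: 2


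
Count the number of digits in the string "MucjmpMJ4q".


Input string: 'MucjmpMJ4q'
Operation: count digit characters (0-9)
Scan: 'M', 'u', 'c', 'j', 'm', 'p', 'M', 'J', '4'(digit), 'q'
Digits found: 1
Result: 1


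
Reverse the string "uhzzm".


Input string: 'uhzzm'
Operation: reverse character order
Original order: 'u' -> 'h' -> 'z' -> 'z' -> 'm'
Reversed order: 'm' -> 'z' -> 'z' -> 'h' -> 'u'
Result: mzzhu


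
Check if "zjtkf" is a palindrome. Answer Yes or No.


Input string: 'zjtkf'
Reversed: 'fktjz'
Compare pairs: s[0]='z' vs s[4]='f' (mismatch), s[1]='j' vs s[3]='k' (mismatch)
Palindrome: No


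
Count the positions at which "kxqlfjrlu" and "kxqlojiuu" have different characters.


String 1: 'kxqlfjrlu'
String 2: 'kxqlojiuu'
Compare each position: pos 0: 'k'=='k', pos 1: 'x'=='x', pos 2: 'q'=='q', pos 3: 'l'=='l', pos 4: 'f'!='o', pos 5: 'j'=='j', pos 6: 'r'!='i', pos 7: 'l'!='u', pos 8: 'u'=='u'
Differing positions: 3
Hamming distance: 3


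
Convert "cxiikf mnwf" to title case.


Input string: 'cxiikf mnwf'
Operation: capitalize first letter of each word
Word transformations: 'cxiikf'->'Cxiikf', 'mnwf'->'Mnwf'
Result: Cxiikf Mnwf


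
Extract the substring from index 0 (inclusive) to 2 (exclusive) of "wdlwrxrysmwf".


Input string: 'wdlwrxrysmwf'
Operation: slice [0:2]
Extract characters: s[0]='w', s[1]='d'
Result: wd


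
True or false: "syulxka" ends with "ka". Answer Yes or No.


Input string: 'syulxka'
Suffix to check: 'ka'
Last 2 characters of input: 'ka'
Match: True
Result: Yes


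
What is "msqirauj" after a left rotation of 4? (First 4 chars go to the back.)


Input: 'msqirauj', shift = 4
Operation: split at index 4 and swap parts
Front part s[0:4] = 'msqi'
Back part s[4:] = 'rauj'
Rotated = back + front = 'rauj' + 'msqi'
Result: raujmsqi


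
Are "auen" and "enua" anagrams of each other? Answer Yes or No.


String 1: 'auen' -> sorted: 'aenu'
String 2: 'enua' -> sorted: 'aenu'
Compare sorted forms: 'aenu' == 'aenu'
Anagram: Yes


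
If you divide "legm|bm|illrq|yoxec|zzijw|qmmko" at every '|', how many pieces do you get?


Input string: 'legm|bm|illrq|yoxec|zzijw|qmmko'
Delimiter: '|'
Split result: 'legm', 'bm', 'illrq', 'yoxec', 'zzijw', 'qmmko'
Number of parts: 6


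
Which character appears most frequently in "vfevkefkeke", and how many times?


Input: 'vfevkefkeke'
Operation: tally each character
Counts: 'e':4, 'f':2, 'k':3, 'v':2
Maximum: 'e' appears 4 times


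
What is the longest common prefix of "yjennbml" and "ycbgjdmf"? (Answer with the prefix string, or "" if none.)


String 1: 'yjennbml'
String 2: 'ycbgjdmf'
Compare position by position:
pos 0: 'y' vs 'y' match
pos 1: 'j' vs 'c' differ -> stop
Longest common prefix: "y" (length 1)


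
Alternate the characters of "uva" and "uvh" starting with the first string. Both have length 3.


String 1: 'uva'
String 2: 'uvh'
Operation: alternate characters
Pairs: 'u'+'u', 'v'+'v', 'a'+'h'
Result: uuvvah


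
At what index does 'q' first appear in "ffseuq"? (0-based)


Input string: 'ffseuq'
Target: 'q'
Scanning left to right: s[0]='f', s[1]='f', s[2]='s', s[3]='e', s[4]='u', s[5]='q'
First match at index: 5


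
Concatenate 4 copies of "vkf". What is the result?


Input string: 'vkf'
Operation: repeat 4 times
Concatenation: 'vkf' + 'vkf' + 'vkf' + 'vkf'
Result: vkfvkfvkfvkf


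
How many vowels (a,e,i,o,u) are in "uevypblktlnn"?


Input string: 'uevypblktlnn'
Operation: count vowels (a, e, i, o, u)
Scan: s[0]='u' (vowel), s[1]='e' (vowel), s[2]='v', s[3]='y', s[4]='p', s[5]='b', s[6]='l', s[7]='k', s[8]='t', s[9]='l', s[10]='n', s[11]='n'
Vowels found: 2
Result: 2


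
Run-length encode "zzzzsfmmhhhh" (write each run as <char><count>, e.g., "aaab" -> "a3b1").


Input: 'zzzzsfmmhhhh'
Operation: identify consecutive runs
Runs: 'zzzz' -> z4, 's' -> s1, 'f' -> f1, 'mm' -> m2, 'hhhh' -> h4
Encoded: z4s1f1m2h4


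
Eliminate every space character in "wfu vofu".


Input string: 'wfu vofu'
Operation: remove all spaces
Words: 'wfu', 'vofu'
Join without spaces: wfuvofu


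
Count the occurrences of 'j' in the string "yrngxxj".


Input string: 'yrngxxj'
Target character: 'j'
Scan each position: s[6]='j'
Matches found at indices: 6
Total: 1


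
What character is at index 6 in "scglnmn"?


Input string: 'scglnmn'
Operation: get character at index 6
Index mapping: s[0]='s', s[1]='c', s[2]='g', s[3]='l', s[4]='n', s[5]='m', s[6]='n'
Result: 'n'


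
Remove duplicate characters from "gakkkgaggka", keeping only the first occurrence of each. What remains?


Input: 'gakkkgaggka'
Operation: keep first occurrence of each character
Scan: s[0]='g' new -> keep; s[1]='a' new -> keep; s[2]='k' new -> keep; s[3]='k' seen -> skip; s[4]='k' seen -> skip; s[5]='g' seen -> skip; s[6]='a' seen -> skip; s[7]='g' seen -> skip; s[8]='g' seen -> skip; s[9]='k' seen -> skip; s[10]='a' seen -> skip
Result: gak


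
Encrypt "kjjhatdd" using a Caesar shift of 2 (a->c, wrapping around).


Input: 'kjjhatdd', shift = 2
Operation: for each letter, (position + 2) mod 26
Mapping: 'k'(10+2=12)->'m', 'j'(9+2=11)->'l', 'j'(9+2=11)->'l', 'h'(7+2=9)->'j', 'a'(0+2=2)->'c', 't'(19+2=21)->'v', 'd'(3+2=5)->'f', 'd'(3+2=5)->'f'
Result: mlljcvff


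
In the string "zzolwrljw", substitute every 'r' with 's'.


Input string: 'zzolwrljw'
Operation: replace 'r' with 's'
Positions of 'r': 5
After replacement: zzolwsljw
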